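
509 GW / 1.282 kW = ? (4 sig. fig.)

(509e9) / (1.282e3) = 397.04e6

397000000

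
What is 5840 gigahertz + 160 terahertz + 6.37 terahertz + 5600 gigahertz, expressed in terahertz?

In terahertz:
  5840 gigahertz = 5840e-3 terahertz = 5.84
  160 terahertz → 160
  6.37 terahertz → 6.37
  5600 gigahertz = 5600e-3 terahertz = 5.6
Sum: 5.84 + 160 + 6.37 + 5.6 = 177.81

177.81 terahertz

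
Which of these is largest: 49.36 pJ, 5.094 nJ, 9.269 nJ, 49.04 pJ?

9.269 nJ

49.36 pJ = 0.00000000004936 J
5.094 nJ = 0.000000005094 J
9.269 nJ = 0.000000009269 J
49.04 pJ = 0.00000000004904 J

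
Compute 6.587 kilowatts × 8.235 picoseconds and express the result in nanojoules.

54.243945 nanojoules

6.587 × 10^3 × 8.235 × 10^-12 = 54.243945 × 10^-9 J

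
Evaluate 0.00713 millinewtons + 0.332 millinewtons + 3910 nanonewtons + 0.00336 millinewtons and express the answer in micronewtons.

346.4 micronewtons

In micronewtons:
  0.00713 millinewtons = 0.00713 × 10³ micronewtons = 7.13
  0.332 millinewtons = 0.332 × 10³ micronewtons = 332
  3910 nanonewtons = 3910 × 10⁻³ micronewtons = 3.91
  0.00336 millinewtons = 0.00336 × 10³ micronewtons = 3.36
Sum: 7.13 + 332 + 3.91 + 3.36 = 346.4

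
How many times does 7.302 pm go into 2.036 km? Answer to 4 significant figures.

278800000000000

(2.036 × 10^3) / (7.302 × 10^-12) = 0.27883 × 10^15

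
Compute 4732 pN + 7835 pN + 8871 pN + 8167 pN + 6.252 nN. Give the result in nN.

In nN:
  4732 pN = 4732 × 10^-3 nN = 4.732
  7835 pN = 7835 × 10^-3 nN = 7.835
  8871 pN = 8871 × 10^-3 nN = 8.871
  8167 pN = 8167 × 10^-3 nN = 8.167
  6.252 nN → 6.252
Sum: 4.732 + 7.835 + 8.871 + 8.167 + 6.252 = 35.857

35.857 nN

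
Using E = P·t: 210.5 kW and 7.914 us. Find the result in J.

210.5 × 10^3 × 7.914 × 10^-6 = 1665.897 × 10^-3 J

1.665897 J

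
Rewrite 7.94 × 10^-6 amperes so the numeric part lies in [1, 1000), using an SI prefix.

7.94 microamperes

= 7.94 × 10^-6 amperes; 10^-6 is micro.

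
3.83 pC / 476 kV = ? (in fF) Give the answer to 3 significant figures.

(3.83 × 10^-12) / (476 × 10^3) = 0.0080462 × 10^-15 F

0.00805 fF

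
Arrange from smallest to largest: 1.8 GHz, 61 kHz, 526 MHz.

1.8 GHz = 1800000000 Hz
61 kHz = 61000 Hz
526 MHz = 526000000 Hz

61 kHz < 526 MHz < 1.8 GHz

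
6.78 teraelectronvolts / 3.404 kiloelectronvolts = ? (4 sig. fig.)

1992000000

(6.78 × 10^12) / (3.404 × 10^3) = 1.9918 × 10^9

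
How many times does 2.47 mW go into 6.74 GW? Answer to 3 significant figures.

2730000000000

(6.74 × 10^9) / (2.47 × 10^-3) = 2.729 × 10^12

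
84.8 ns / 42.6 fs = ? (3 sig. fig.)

(84.8e-9) / (42.6e-15) = 1.991e6

1990000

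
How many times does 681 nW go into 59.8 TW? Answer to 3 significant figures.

87800000000000000000

(59.8 × 10¹²) / (681 × 10⁻⁹) = 0.08781 × 10²¹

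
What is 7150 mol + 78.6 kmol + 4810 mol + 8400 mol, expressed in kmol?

98.96 kmol

In kmol:
  7150 mol = 7150e-3 kmol = 7.15
  78.6 kmol → 78.6
  4810 mol = 4810e-3 kmol = 4.81
  8400 mol = 8400e-3 kmol = 8.4
Sum: 7.15 + 78.6 + 4.81 + 8.4 = 98.96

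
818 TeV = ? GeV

tera = 1e12, giga = 1e9; factor is 1e3.
818 × 1e3 = 818000

818000 GeV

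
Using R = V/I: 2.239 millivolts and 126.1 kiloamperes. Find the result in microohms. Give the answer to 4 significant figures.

(2.239 × 10⁻³) / (126.1 × 10³) = 0.0177557 × 10⁻⁶ Ω

0.01776 microohms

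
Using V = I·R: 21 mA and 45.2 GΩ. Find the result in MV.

949.2 MV

21 × 10⁻³ × 45.2 × 10⁹ = 949.2 × 10⁶ V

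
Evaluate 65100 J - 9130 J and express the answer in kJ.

55.97 kJ

In kJ:
  65100 J = 65100e-3 kJ = 65.1
  9130 J = 9130e-3 kJ = 9.13
Difference: 65.1 - 9.13 = 55.97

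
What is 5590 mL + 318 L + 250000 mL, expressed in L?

In L:
  5590 mL = 5590e-3 L = 5.59
  318 L → 318
  250000 mL = 250000e-3 L = 250
Sum: 5.59 + 318 + 250 = 573.59

573.59 L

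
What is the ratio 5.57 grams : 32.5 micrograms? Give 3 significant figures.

(5.57) / (32.5e-6) = 0.1714e6

171000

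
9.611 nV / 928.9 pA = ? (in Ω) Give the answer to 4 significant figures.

(9.611e-9) / (928.9e-12) = 0.0103466e3 Ω

10.35 Ω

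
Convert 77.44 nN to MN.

0.00000000000007744 MN

nano = 10⁻⁹, mega = 10⁶; factor is 10⁻¹⁵.
77.44 × 10⁻¹⁵ = 0.00000000000007744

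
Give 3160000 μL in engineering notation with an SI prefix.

3.16 L

= 3.16 L; mantissa already in [1, 1000).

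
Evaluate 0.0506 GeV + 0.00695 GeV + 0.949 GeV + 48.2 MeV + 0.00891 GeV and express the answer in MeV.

In MeV:
  0.0506 GeV = 0.0506 × 10³ MeV = 50.6
  0.00695 GeV = 0.00695 × 10³ MeV = 6.95
  0.949 GeV = 0.949 × 10³ MeV = 949
  48.2 MeV → 48.2
  0.00891 GeV = 0.00891 × 10³ MeV = 8.91
Sum: 50.6 + 6.95 + 949 + 48.2 + 8.91 = 1063.66

1063.66 MeV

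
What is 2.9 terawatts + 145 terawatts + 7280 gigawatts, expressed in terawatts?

In terawatts:
  2.9 terawatts → 2.9
  145 terawatts → 145
  7280 gigawatts = 7280e-3 terawatts = 7.28
Sum: 2.9 + 145 + 7.28 = 155.18

155.18 terawatts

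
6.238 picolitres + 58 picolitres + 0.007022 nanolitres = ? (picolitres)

In picolitres:
  6.238 picolitres → 6.238
  58 picolitres → 58
  0.007022 nanolitres = 0.007022 × 10^3 picolitres = 7.022
Sum: 6.238 + 58 + 7.022 = 71.26

71.26 picolitres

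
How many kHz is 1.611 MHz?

1611 kHz

mega = 10⁶, kilo = 10³; factor is 10³.
1.611 × 10³ = 1611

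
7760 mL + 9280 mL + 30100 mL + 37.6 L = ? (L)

In L:
  7760 mL = 7760e-3 L = 7.76
  9280 mL = 9280e-3 L = 9.28
  30100 mL = 30100e-3 L = 30.1
  37.6 L → 37.6
Sum: 7.76 + 9.28 + 30.1 + 37.6 = 84.74

84.74 L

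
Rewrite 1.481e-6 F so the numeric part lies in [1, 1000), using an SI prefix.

1.481 μF

= 1.481e-6 F; 1e-6 is micro.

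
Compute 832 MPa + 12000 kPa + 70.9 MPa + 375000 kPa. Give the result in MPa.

In MPa:
  832 MPa → 832
  12000 kPa = 12000 × 10^-3 MPa = 12
  70.9 MPa → 70.9
  375000 kPa = 375000 × 10^-3 MPa = 375
Sum: 832 + 12 + 70.9 + 375 = 1289.9

1289.9 MPa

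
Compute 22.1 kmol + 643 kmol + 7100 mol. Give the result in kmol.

672.2 kmol

In kmol:
  22.1 kmol → 22.1
  643 kmol → 643
  7100 mol = 7100 × 10⁻³ kmol = 7.1
Sum: 22.1 + 643 + 7.1 = 672.2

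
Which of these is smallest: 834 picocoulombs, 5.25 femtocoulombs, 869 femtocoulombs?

834 picocoulombs = 0.000000000834 coulombs
5.25 femtocoulombs = 0.00000000000000525 coulombs
869 femtocoulombs = 0.000000000000869 coulombs

5.25 femtocoulombs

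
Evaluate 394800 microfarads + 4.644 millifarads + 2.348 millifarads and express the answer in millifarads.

401.792 millifarads

In millifarads:
  394800 microfarads = 394800 × 10^-3 millifarads = 394.8
  4.644 millifarads → 4.644
  2.348 millifarads → 2.348
Sum: 394.8 + 4.644 + 2.348 = 401.792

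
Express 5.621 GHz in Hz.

giga = 1e9, (no prefix) = 1e0; factor is 1e9.
5.621 × 1e9 = 5621000000

5621000000 Hz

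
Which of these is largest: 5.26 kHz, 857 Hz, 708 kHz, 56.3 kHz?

708 kHz

5.26 kHz = 5260 Hz
857 Hz = 857 Hz
708 kHz = 708000 Hz
56.3 kHz = 56300 Hz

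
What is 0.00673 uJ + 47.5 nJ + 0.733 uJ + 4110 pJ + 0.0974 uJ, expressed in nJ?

In nJ:
  0.00673 uJ = 0.00673e3 nJ = 6.73
  47.5 nJ → 47.5
  0.733 uJ = 0.733e3 nJ = 733
  4110 pJ = 4110e-3 nJ = 4.11
  0.0974 uJ = 0.0974e3 nJ = 97.4
Sum: 6.73 + 47.5 + 733 + 4.11 + 97.4 = 888.74

888.74 nJ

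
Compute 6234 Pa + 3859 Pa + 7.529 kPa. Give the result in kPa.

In kPa:
  6234 Pa = 6234 × 10⁻³ kPa = 6.234
  3859 Pa = 3859 × 10⁻³ kPa = 3.859
  7.529 kPa → 7.529
Sum: 6.234 + 3.859 + 7.529 = 17.622

17.622 kPa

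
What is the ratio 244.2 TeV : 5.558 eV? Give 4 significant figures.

(244.2 × 10¹²) / (5.558) = 43.937 × 10¹²

43940000000000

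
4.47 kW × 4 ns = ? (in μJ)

4.47e3 × 4e-9 = 17.88e-6 J

17.88 μJ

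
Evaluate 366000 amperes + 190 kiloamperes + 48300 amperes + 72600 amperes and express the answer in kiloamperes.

676.9 kiloamperes

In kiloamperes:
  366000 amperes = 366000 × 10⁻³ kiloamperes = 366
  190 kiloamperes → 190
  48300 amperes = 48300 × 10⁻³ kiloamperes = 48.3
  72600 amperes = 72600 × 10⁻³ kiloamperes = 72.6
Sum: 366 + 190 + 48.3 + 72.6 = 676.9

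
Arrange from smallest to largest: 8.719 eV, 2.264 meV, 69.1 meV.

8.719 eV = 8.719 eV
2.264 meV = 0.002264 eV
69.1 meV = 0.0691 eV

2.264 meV < 69.1 meV < 8.719 eV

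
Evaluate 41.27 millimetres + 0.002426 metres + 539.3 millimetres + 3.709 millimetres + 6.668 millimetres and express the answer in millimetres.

In millimetres:
  41.27 millimetres → 41.27
  0.002426 metres = 0.002426 × 10³ millimetres = 2.426
  539.3 millimetres → 539.3
  3.709 millimetres → 3.709
  6.668 millimetres → 6.668
Sum: 41.27 + 2.426 + 539.3 + 3.709 + 6.668 = 593.373

593.373 millimetres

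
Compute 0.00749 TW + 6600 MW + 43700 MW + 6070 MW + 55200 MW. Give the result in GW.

119.06 GW

In GW:
  0.00749 TW = 0.00749 × 10³ GW = 7.49
  6600 MW = 6600 × 10⁻³ GW = 6.6
  43700 MW = 43700 × 10⁻³ GW = 43.7
  6070 MW = 6070 × 10⁻³ GW = 6.07
  55200 MW = 55200 × 10⁻³ GW = 55.2
Sum: 7.49 + 6.6 + 43.7 + 6.07 + 55.2 = 119.06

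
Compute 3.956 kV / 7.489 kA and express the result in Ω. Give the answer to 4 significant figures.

0.5282 Ω

(3.956 × 10^3) / (7.489 × 10^3) = 0.528241 Ω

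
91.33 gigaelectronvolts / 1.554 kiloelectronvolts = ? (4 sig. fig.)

58770000

(91.33e9) / (1.554e3) = 58.771e6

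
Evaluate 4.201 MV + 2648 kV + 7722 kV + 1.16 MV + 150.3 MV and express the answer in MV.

166.031 MV

In MV:
  4.201 MV → 4.201
  2648 kV = 2648 × 10^-3 MV = 2.648
  7722 kV = 7722 × 10^-3 MV = 7.722
  1.16 MV → 1.16
  150.3 MV → 150.3
Sum: 4.201 + 2.648 + 7.722 + 1.16 + 150.3 = 166.031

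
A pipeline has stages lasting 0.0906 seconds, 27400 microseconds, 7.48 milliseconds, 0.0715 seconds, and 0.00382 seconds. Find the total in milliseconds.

200.8 milliseconds

In milliseconds:
  0.0906 seconds = 0.0906 × 10³ milliseconds = 90.6
  27400 microseconds = 27400 × 10⁻³ milliseconds = 27.4
  7.48 milliseconds → 7.48
  0.0715 seconds = 0.0715 × 10³ milliseconds = 71.5
  0.00382 seconds = 0.00382 × 10³ milliseconds = 3.82
Sum: 90.6 + 27.4 + 7.48 + 71.5 + 3.82 = 200.8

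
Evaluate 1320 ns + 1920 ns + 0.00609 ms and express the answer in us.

In us:
  1320 ns = 1320 × 10⁻³ us = 1.32
  1920 ns = 1920 × 10⁻³ us = 1.92
  0.00609 ms = 0.00609 × 10³ us = 6.09
Sum: 1.32 + 1.92 + 6.09 = 9.33

9.33 us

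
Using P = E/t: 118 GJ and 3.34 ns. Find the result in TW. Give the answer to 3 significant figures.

(118 × 10⁹) / (3.34 × 10⁻⁹) = 35.329 × 10¹⁸ W

35300000 TW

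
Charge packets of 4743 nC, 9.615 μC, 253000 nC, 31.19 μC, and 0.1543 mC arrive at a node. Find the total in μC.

In μC:
  4743 nC = 4743 × 10^-3 μC = 4.743
  9.615 μC → 9.615
  253000 nC = 253000 × 10^-3 μC = 253
  31.19 μC → 31.19
  0.1543 mC = 0.1543 × 10^3 μC = 154.3
Sum: 4.743 + 9.615 + 253 + 31.19 + 154.3 = 452.848

452.848 μC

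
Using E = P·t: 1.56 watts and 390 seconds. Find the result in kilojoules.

0.6084 kilojoules

1.56 × 390 = 608.4 J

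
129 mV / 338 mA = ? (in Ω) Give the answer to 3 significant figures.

(129e-3) / (338e-3) = 0.38166 Ω

0.382 Ω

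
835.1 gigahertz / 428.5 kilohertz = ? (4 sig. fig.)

(835.1e9) / (428.5e3) = 1.9489e6

1949000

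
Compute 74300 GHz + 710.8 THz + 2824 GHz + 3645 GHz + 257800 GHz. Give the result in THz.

1049.369 THz

In THz:
  74300 GHz = 74300 × 10⁻³ THz = 74.3
  710.8 THz → 710.8
  2824 GHz = 2824 × 10⁻³ THz = 2.824
  3645 GHz = 3645 × 10⁻³ THz = 3.645
  257800 GHz = 257800 × 10⁻³ THz = 257.8
Sum: 74.3 + 710.8 + 2.824 + 3.645 + 257.8 = 1049.369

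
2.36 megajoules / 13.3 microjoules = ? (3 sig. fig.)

(2.36e6) / (13.3e-6) = 0.1774e12

177000000000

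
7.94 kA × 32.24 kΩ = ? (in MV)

7.94e3 × 32.24e3 = 255.9856e6 V

255.9856 MV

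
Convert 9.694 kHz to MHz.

0.009694 MHz

kilo = 1e3, mega = 1e6; factor is 1e-3.
9.694 × 1e-3 = 0.009694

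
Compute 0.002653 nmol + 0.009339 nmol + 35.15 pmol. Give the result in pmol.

47.142 pmol

In pmol:
  0.002653 nmol = 0.002653e3 pmol = 2.653
  0.009339 nmol = 0.009339e3 pmol = 9.339
  35.15 pmol → 35.15
Sum: 2.653 + 9.339 + 35.15 = 47.142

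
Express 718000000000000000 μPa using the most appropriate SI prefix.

718 GPa

= 718 × 10^9 Pa; 10^9 is giga.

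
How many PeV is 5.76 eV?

0.00000000000000576 PeV

(no prefix) = 10^0, peta = 10^15; factor is 10^-15.
5.76 × 10^-15 = 0.00000000000000576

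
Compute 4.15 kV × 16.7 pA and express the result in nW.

4.15 × 10³ × 16.7 × 10⁻¹² = 69.305 × 10⁻⁹ W

69.305 nW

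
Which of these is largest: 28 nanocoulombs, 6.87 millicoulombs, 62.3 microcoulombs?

6.87 millicoulombs

28 nanocoulombs = 0.000000028 coulombs
6.87 millicoulombs = 0.00687 coulombs
62.3 microcoulombs = 0.0000623 coulombs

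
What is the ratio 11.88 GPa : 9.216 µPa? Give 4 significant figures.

1289000000000000

(11.88 × 10⁹) / (9.216 × 10⁻⁶) = 1.2891 × 10¹⁵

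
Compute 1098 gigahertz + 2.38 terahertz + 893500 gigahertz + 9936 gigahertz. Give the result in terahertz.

In terahertz:
  1098 gigahertz = 1098 × 10⁻³ terahertz = 1.098
  2.38 terahertz → 2.38
  893500 gigahertz = 893500 × 10⁻³ terahertz = 893.5
  9936 gigahertz = 9936 × 10⁻³ terahertz = 9.936
Sum: 1.098 + 2.38 + 893.5 + 9.936 = 906.914

906.914 terahertz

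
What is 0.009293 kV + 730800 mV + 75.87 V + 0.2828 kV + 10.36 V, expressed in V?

In V:
  0.009293 kV = 0.009293 × 10^3 V = 9.293
  730800 mV = 730800 × 10^-3 V = 730.8
  75.87 V → 75.87
  0.2828 kV = 0.2828 × 10^3 V = 282.8
  10.36 V → 10.36
Sum: 9.293 + 730.8 + 75.87 + 282.8 + 10.36 = 1109.123

1109.123 V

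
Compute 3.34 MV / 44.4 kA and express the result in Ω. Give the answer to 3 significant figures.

75.2 Ω

(3.34 × 10⁶) / (44.4 × 10³) = 0.075225 × 10³ Ω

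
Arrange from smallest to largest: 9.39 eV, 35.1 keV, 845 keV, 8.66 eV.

9.39 eV = 9.39 eV
35.1 keV = 35100 eV
845 keV = 845000 eV
8.66 eV = 8.66 eV

8.66 eV < 9.39 eV < 35.1 keV < 845 keV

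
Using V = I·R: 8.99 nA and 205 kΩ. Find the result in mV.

8.99 × 10^-9 × 205 × 10^3 = 1842.95 × 10^-6 V

1.84295 mV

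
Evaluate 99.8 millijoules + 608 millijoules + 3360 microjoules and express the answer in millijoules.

711.16 millijoules

In millijoules:
  99.8 millijoules → 99.8
  608 millijoules → 608
  3360 microjoules = 3360 × 10⁻³ millijoules = 3.36
Sum: 99.8 + 608 + 3.36 = 711.16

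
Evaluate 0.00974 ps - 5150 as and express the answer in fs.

In fs:
  0.00974 ps = 0.00974e3 fs = 9.74
  5150 as = 5150e-3 fs = 5.15
Difference: 9.74 - 5.15 = 4.59

4.59 fs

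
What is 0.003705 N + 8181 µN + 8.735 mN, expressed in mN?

20.621 mN

In mN:
  0.003705 N = 0.003705e3 mN = 3.705
  8181 µN = 8181e-3 mN = 8.181
  8.735 mN → 8.735
Sum: 3.705 + 8.181 + 8.735 = 20.621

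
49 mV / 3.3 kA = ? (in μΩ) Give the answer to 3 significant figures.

14.8 μΩ

(49 × 10^-3) / (3.3 × 10^3) = 14.848 × 10^-6 Ω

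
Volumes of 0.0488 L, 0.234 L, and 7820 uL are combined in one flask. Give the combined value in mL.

In mL:
  0.0488 L = 0.0488e3 mL = 48.8
  0.234 L = 0.234e3 mL = 234
  7820 uL = 7820e-3 mL = 7.82
Sum: 48.8 + 234 + 7.82 = 290.62

290.62 mL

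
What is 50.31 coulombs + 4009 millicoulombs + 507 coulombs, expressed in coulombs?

In coulombs:
  50.31 coulombs → 50.31
  4009 millicoulombs = 4009 × 10^-3 coulombs = 4.009
  507 coulombs → 507
Sum: 50.31 + 4.009 + 507 = 561.319

561.319 coulombs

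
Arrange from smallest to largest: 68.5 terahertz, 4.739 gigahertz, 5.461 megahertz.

68.5 terahertz = 68500000000000 hertz
4.739 gigahertz = 4739000000 hertz
5.461 megahertz = 5461000 hertz

5.461 megahertz < 4.739 gigahertz < 68.5 terahertz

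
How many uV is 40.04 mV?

milli = 10⁻³, micro = 10⁻⁶; factor is 10³.
40.04 × 10³ = 40040

40040 uV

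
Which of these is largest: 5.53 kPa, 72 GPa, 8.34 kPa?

72 GPa

5.53 kPa = 5530 Pa
72 GPa = 72000000000 Pa
8.34 kPa = 8340 Pa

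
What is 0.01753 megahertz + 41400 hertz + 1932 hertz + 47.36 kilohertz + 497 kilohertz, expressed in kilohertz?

In kilohertz:
  0.01753 megahertz = 0.01753 × 10³ kilohertz = 17.53
  41400 hertz = 41400 × 10⁻³ kilohertz = 41.4
  1932 hertz = 1932 × 10⁻³ kilohertz = 1.932
  47.36 kilohertz → 47.36
  497 kilohertz → 497
Sum: 17.53 + 41.4 + 1.932 + 47.36 + 497 = 605.222

605.222 kilohertz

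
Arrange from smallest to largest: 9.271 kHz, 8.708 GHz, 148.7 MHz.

9.271 kHz = 9271 Hz
8.708 GHz = 8708000000 Hz
148.7 MHz = 148700000 Hz

9.271 kHz < 148.7 MHz < 8.708 GHz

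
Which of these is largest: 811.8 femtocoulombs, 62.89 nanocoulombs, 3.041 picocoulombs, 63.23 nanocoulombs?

811.8 femtocoulombs = 0.0000000000008118 coulombs
62.89 nanocoulombs = 0.00000006289 coulombs
3.041 picocoulombs = 0.000000000003041 coulombs
63.23 nanocoulombs = 0.00000006323 coulombs

63.23 nanocoulombs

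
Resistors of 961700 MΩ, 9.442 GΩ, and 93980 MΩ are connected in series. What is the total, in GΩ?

1065.122 GΩ

In GΩ:
  961700 MΩ = 961700e-3 GΩ = 961.7
  9.442 GΩ → 9.442
  93980 MΩ = 93980e-3 GΩ = 93.98
Sum: 961.7 + 9.442 + 93.98 = 1065.122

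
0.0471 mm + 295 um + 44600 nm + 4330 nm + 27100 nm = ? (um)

418.13 um

In um:
  0.0471 mm = 0.0471 × 10^3 um = 47.1
  295 um → 295
  44600 nm = 44600 × 10^-3 um = 44.6
  4330 nm = 4330 × 10^-3 um = 4.33
  27100 nm = 27100 × 10^-3 um = 27.1
Sum: 47.1 + 295 + 44.6 + 4.33 + 27.1 = 418.13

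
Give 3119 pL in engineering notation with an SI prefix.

3.119 nL

= 3.119 × 10⁻⁹ L; 10⁻⁹ is nano.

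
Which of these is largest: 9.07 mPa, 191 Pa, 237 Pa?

9.07 mPa = 0.00907 Pa
191 Pa = 191 Pa
237 Pa = 237 Pa

237 Pa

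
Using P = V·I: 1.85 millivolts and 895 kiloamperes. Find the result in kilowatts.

1.85 × 10⁻³ × 895 × 10³ = 1655.75 W

1.65575 kilowatts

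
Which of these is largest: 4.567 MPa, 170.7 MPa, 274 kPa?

4.567 MPa = 4567000 Pa
170.7 MPa = 170700000 Pa
274 kPa = 274000 Pa

170.7 MPa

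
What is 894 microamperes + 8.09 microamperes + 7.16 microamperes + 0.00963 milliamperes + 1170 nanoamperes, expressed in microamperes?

In microamperes:
  894 microamperes → 894
  8.09 microamperes → 8.09
  7.16 microamperes → 7.16
  0.00963 milliamperes = 0.00963 × 10³ microamperes = 9.63
  1170 nanoamperes = 1170 × 10⁻³ microamperes = 1.17
Sum: 894 + 8.09 + 7.16 + 9.63 + 1.17 = 920.05

920.05 microamperes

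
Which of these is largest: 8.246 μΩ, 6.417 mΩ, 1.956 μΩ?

6.417 mΩ

8.246 μΩ = 0.000008246 Ω
6.417 mΩ = 0.006417 Ω
1.956 μΩ = 0.000001956 Ω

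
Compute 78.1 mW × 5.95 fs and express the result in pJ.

78.1 × 10^-3 × 5.95 × 10^-15 = 464.695 × 10^-18 J

0.000464695 pJ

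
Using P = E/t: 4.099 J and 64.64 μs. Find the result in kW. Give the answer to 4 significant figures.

(4.099) / (64.64 × 10^-6) = 0.0634127 × 10^6 W

63.41 kW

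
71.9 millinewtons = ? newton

milli = 10⁻³, (no prefix) = 10⁰; factor is 10⁻³.
71.9 × 10⁻³ = 0.0719

0.0719 newtons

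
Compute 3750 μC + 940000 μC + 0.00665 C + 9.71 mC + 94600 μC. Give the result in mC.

1054.71 mC

In mC:
  3750 μC = 3750 × 10⁻³ mC = 3.75
  940000 μC = 940000 × 10⁻³ mC = 940
  0.00665 C = 0.00665 × 10³ mC = 6.65
  9.71 mC → 9.71
  94600 μC = 94600 × 10⁻³ mC = 94.6
Sum: 3.75 + 940 + 6.65 + 9.71 + 94.6 = 1054.71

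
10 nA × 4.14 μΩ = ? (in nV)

0.0000414 nV

10e-9 × 4.14e-6 = 41.4e-15 V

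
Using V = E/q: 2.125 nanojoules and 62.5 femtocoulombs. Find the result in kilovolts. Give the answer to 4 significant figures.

(2.125 × 10^-9) / (62.5 × 10^-15) = 0.034 × 10^6 V

34.00 kilovolts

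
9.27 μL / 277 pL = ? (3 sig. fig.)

33500

(9.27e-6) / (277e-12) = 0.03347e6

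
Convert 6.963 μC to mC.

micro = 1e-6, milli = 1e-3; factor is 1e-3.
6.963 × 1e-3 = 0.006963

0.006963 mC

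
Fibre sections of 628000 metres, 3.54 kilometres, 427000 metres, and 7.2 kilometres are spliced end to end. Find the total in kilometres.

In kilometres:
  628000 metres = 628000 × 10⁻³ kilometres = 628
  3.54 kilometres → 3.54
  427000 metres = 427000 × 10⁻³ kilometres = 427
  7.2 kilometres → 7.2
Sum: 628 + 3.54 + 427 + 7.2 = 1065.74

1065.74 kilometres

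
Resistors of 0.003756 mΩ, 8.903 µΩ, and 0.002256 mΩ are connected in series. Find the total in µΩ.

14.915 µΩ

In µΩ:
  0.003756 mΩ = 0.003756 × 10^3 µΩ = 3.756
  8.903 µΩ → 8.903
  0.002256 mΩ = 0.002256 × 10^3 µΩ = 2.256
Sum: 3.756 + 8.903 + 2.256 = 14.915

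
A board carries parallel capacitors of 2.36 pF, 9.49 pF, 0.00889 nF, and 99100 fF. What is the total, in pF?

In pF:
  2.36 pF → 2.36
  9.49 pF → 9.49
  0.00889 nF = 0.00889 × 10³ pF = 8.89
  99100 fF = 99100 × 10⁻³ pF = 99.1
Sum: 2.36 + 9.49 + 8.89 + 99.1 = 119.84

119.84 pF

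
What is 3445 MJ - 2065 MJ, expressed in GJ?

1.38 GJ

In GJ:
  3445 MJ = 3445e-3 GJ = 3.445
  2065 MJ = 2065e-3 GJ = 2.065
Difference: 3.445 - 2.065 = 1.38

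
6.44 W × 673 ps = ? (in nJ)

4.33412 nJ

6.44 × 673e-12 = 4334.12e-12 J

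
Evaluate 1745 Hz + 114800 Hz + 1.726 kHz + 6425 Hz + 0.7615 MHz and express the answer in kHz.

In kHz:
  1745 Hz = 1745 × 10⁻³ kHz = 1.745
  114800 Hz = 114800 × 10⁻³ kHz = 114.8
  1.726 kHz → 1.726
  6425 Hz = 6425 × 10⁻³ kHz = 6.425
  0.7615 MHz = 0.7615 × 10³ kHz = 761.5
Sum: 1.745 + 114.8 + 1.726 + 6.425 + 761.5 = 886.196

886.196 kHz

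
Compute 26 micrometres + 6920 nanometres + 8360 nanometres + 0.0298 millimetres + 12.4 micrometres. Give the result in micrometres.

83.48 micrometres

In micrometres:
  26 micrometres → 26
  6920 nanometres = 6920e-3 micrometres = 6.92
  8360 nanometres = 8360e-3 micrometres = 8.36
  0.0298 millimetres = 0.0298e3 micrometres = 29.8
  12.4 micrometres → 12.4
Sum: 26 + 6.92 + 8.36 + 29.8 + 12.4 = 83.48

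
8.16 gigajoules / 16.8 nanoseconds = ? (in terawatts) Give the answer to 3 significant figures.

486000 terawatts

(8.16 × 10^9) / (16.8 × 10^-9) = 0.48571 × 10^18 W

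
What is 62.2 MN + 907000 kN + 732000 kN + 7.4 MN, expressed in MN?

1708.6 MN

In MN:
  62.2 MN → 62.2
  907000 kN = 907000 × 10⁻³ MN = 907
  732000 kN = 732000 × 10⁻³ MN = 732
  7.4 MN → 7.4
Sum: 62.2 + 907 + 732 + 7.4 = 1708.6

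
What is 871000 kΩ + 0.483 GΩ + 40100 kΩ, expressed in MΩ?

1394.1 MΩ

In MΩ:
  871000 kΩ = 871000 × 10^-3 MΩ = 871
  0.483 GΩ = 0.483 × 10^3 MΩ = 483
  40100 kΩ = 40100 × 10^-3 MΩ = 40.1
Sum: 871 + 483 + 40.1 = 1394.1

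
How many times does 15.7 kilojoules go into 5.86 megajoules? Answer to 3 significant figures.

373

(5.86 × 10⁶) / (15.7 × 10³) = 0.3732 × 10³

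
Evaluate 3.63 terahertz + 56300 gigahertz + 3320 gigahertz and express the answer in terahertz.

In terahertz:
  3.63 terahertz → 3.63
  56300 gigahertz = 56300 × 10^-3 terahertz = 56.3
  3320 gigahertz = 3320 × 10^-3 terahertz = 3.32
Sum: 3.63 + 56.3 + 3.32 = 63.25

63.25 terahertz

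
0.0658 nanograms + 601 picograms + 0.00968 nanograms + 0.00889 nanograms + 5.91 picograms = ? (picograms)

In picograms:
  0.0658 nanograms = 0.0658 × 10³ picograms = 65.8
  601 picograms → 601
  0.00968 nanograms = 0.00968 × 10³ picograms = 9.68
  0.00889 nanograms = 0.00889 × 10³ picograms = 8.89
  5.91 picograms → 5.91
Sum: 65.8 + 601 + 9.68 + 8.89 + 5.91 = 691.28

691.28 picograms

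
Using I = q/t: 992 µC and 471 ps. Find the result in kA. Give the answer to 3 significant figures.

2110 kA

(992 × 10^-6) / (471 × 10^-12) = 2.1062 × 10^6 A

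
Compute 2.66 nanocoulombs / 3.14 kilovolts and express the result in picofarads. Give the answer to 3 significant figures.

0.847 picofarads

(2.66e-9) / (3.14e3) = 0.84713e-12 F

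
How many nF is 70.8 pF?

pico = 10^-12, nano = 10^-9; factor is 10^-3.
70.8 × 10^-3 = 0.0708

0.0708 nF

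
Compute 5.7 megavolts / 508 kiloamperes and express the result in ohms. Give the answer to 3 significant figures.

(5.7e6) / (508e3) = 0.01122e3 Ω

11.2 ohms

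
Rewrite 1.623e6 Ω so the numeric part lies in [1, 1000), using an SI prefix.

1.623 MΩ

= 1.623e6 Ω; 1e6 is mega.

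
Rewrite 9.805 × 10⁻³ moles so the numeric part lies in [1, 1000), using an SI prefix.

9.805 millimoles

= 9.805 × 10⁻³ moles; 10⁻³ is milli.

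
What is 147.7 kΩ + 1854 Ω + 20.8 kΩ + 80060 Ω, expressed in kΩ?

In kΩ:
  147.7 kΩ → 147.7
  1854 Ω = 1854e-3 kΩ = 1.854
  20.8 kΩ → 20.8
  80060 Ω = 80060e-3 kΩ = 80.06
Sum: 147.7 + 1.854 + 20.8 + 80.06 = 250.414

250.414 kΩ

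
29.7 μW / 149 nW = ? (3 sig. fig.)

(29.7 × 10^-6) / (149 × 10^-9) = 0.1993 × 10^3

199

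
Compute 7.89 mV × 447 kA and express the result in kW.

7.89 × 10^-3 × 447 × 10^3 = 3526.83 W

3.52683 kW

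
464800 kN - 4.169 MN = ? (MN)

460.631 MN

In MN:
  464800 kN = 464800 × 10^-3 MN = 464.8
  4.169 MN → 4.169
Difference: 464.8 - 4.169 = 460.631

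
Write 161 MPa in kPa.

mega = 1e6, kilo = 1e3; factor is 1e3.
161 × 1e3 = 161000

161000 kPa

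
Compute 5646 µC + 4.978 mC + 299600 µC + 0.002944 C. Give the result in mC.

In mC:
  5646 µC = 5646e-3 mC = 5.646
  4.978 mC → 4.978
  299600 µC = 299600e-3 mC = 299.6
  0.002944 C = 0.002944e3 mC = 2.944
Sum: 5.646 + 4.978 + 299.6 + 2.944 = 313.168

313.168 mC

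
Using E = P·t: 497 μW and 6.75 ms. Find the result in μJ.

497 × 10^-6 × 6.75 × 10^-3 = 3354.75 × 10^-9 J

3.35475 μJ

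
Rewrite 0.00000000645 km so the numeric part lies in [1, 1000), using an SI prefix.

= 6.45e-6 m; 1e-6 is micro.

6.45 um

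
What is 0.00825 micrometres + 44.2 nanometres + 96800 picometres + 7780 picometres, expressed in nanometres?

In nanometres:
  0.00825 micrometres = 0.00825e3 nanometres = 8.25
  44.2 nanometres → 44.2
  96800 picometres = 96800e-3 nanometres = 96.8
  7780 picometres = 7780e-3 nanometres = 7.78
Sum: 8.25 + 44.2 + 96.8 + 7.78 = 157.03

157.03 nanometres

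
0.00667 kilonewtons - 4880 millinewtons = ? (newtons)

1.79 newtons

In newtons:
  0.00667 kilonewtons = 0.00667 × 10^3 newtons = 6.67
  4880 millinewtons = 4880 × 10^-3 newtons = 4.88
Difference: 6.67 - 4.88 = 1.79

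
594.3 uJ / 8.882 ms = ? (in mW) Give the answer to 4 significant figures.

(594.3 × 10^-6) / (8.882 × 10^-3) = 66.9106 × 10^-3 W

66.91 mW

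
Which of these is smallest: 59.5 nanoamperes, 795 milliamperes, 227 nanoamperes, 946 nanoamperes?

59.5 nanoamperes = 0.0000000595 amperes
795 milliamperes = 0.795 amperes
227 nanoamperes = 0.000000227 amperes
946 nanoamperes = 0.000000946 amperes

59.5 nanoamperes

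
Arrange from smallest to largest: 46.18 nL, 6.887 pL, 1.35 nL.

6.887 pL < 1.35 nL < 46.18 nL

46.18 nL = 0.00000004618 L
6.887 pL = 0.000000000006887 L
1.35 nL = 0.00000000135 L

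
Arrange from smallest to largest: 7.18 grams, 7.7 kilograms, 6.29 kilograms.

7.18 grams < 6.29 kilograms < 7.7 kilograms

7.18 grams = 7.18 grams
7.7 kilograms = 7700 grams
6.29 kilograms = 6290 grams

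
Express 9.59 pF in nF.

0.00959 nF

pico = 1e-12, nano = 1e-9; factor is 1e-3.
9.59 × 1e-3 = 0.00959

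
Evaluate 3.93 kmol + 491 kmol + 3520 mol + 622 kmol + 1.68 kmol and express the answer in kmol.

In kmol:
  3.93 kmol → 3.93
  491 kmol → 491
  3520 mol = 3520 × 10⁻³ kmol = 3.52
  622 kmol → 622
  1.68 kmol → 1.68
Sum: 3.93 + 491 + 3.52 + 622 + 1.68 = 1122.13

1122.13 kmol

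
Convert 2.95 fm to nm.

femto = 10^-15, nano = 10^-9; factor is 10^-6.
2.95 × 10^-6 = 0.00000295

0.00000295 nm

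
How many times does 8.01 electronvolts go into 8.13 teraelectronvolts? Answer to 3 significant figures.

(8.13e12) / (8.01) = 1.015e12

1010000000000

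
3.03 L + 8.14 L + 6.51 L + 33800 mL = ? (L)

51.48 L

In L:
  3.03 L → 3.03
  8.14 L → 8.14
  6.51 L → 6.51
  33800 mL = 33800 × 10^-3 L = 33.8
Sum: 3.03 + 8.14 + 6.51 + 33.8 = 51.48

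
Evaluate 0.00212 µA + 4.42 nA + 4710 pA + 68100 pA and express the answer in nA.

79.35 nA

In nA:
  0.00212 µA = 0.00212 × 10³ nA = 2.12
  4.42 nA → 4.42
  4710 pA = 4710 × 10⁻³ nA = 4.71
  68100 pA = 68100 × 10⁻³ nA = 68.1
Sum: 2.12 + 4.42 + 4.71 + 68.1 = 79.35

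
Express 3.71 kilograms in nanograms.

3710000000000 nanograms

kilo = 1e3, nano = 1e-9; factor is 1e12.
3.71 × 1e12 = 3710000000000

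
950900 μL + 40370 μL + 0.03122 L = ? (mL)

1022.49 mL

In mL:
  950900 μL = 950900 × 10⁻³ mL = 950.9
  40370 μL = 40370 × 10⁻³ mL = 40.37
  0.03122 L = 0.03122 × 10³ mL = 31.22
Sum: 950.9 + 40.37 + 31.22 = 1022.49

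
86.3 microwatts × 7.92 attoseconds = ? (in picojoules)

0.000000000683496 picojoules

86.3 × 10^-6 × 7.92 × 10^-18 = 683.496 × 10^-24 J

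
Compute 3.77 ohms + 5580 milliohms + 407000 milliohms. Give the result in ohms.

In ohms:
  3.77 ohms → 3.77
  5580 milliohms = 5580e-3 ohms = 5.58
  407000 milliohms = 407000e-3 ohms = 407
Sum: 3.77 + 5.58 + 407 = 416.35

416.35 ohms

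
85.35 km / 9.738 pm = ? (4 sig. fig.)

(85.35 × 10³) / (9.738 × 10⁻¹²) = 8.7646 × 10¹⁵

8765000000000000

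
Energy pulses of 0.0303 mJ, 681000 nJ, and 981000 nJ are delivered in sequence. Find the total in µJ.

1692.3 µJ

In µJ:
  0.0303 mJ = 0.0303 × 10^3 µJ = 30.3
  681000 nJ = 681000 × 10^-3 µJ = 681
  981000 nJ = 981000 × 10^-3 µJ = 981
Sum: 30.3 + 681 + 981 = 1692.3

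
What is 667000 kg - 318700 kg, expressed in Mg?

348.3 Mg

In Mg:
  667000 kg = 667000e-3 Mg = 667
  318700 kg = 318700e-3 Mg = 318.7
Difference: 667 - 318.7 = 348.3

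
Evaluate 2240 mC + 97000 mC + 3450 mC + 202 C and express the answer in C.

304.69 C

In C:
  2240 mC = 2240 × 10^-3 C = 2.24
  97000 mC = 97000 × 10^-3 C = 97
  3450 mC = 3450 × 10^-3 C = 3.45
  202 C → 202
Sum: 2.24 + 97 + 3.45 + 202 = 304.69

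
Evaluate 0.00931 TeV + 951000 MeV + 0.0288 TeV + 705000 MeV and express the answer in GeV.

1694.11 GeV

In GeV:
  0.00931 TeV = 0.00931 × 10^3 GeV = 9.31
  951000 MeV = 951000 × 10^-3 GeV = 951
  0.0288 TeV = 0.0288 × 10^3 GeV = 28.8
  705000 MeV = 705000 × 10^-3 GeV = 705
Sum: 9.31 + 951 + 28.8 + 705 = 1694.11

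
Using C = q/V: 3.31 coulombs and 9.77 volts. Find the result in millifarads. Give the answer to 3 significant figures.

(3.31) / (9.77) = 0.33879 F

339 millifarads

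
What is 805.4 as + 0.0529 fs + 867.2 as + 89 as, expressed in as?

1814.5 as

In as:
  805.4 as → 805.4
  0.0529 fs = 0.0529 × 10^3 as = 52.9
  867.2 as → 867.2
  89 as → 89
Sum: 805.4 + 52.9 + 867.2 + 89 = 1814.5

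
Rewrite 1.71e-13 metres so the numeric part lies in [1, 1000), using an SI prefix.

171 femtometres

= 171e-15 metres; 1e-15 is femto.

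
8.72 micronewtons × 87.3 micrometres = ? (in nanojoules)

0.761256 nanojoules

8.72 × 10^-6 × 87.3 × 10^-6 = 761.256 × 10^-12 J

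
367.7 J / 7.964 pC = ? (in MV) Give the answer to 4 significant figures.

(367.7) / (7.964 × 10⁻¹²) = 46.1703 × 10¹² V

46170000 MV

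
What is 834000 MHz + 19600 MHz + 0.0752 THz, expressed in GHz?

In GHz:
  834000 MHz = 834000 × 10⁻³ GHz = 834
  19600 MHz = 19600 × 10⁻³ GHz = 19.6
  0.0752 THz = 0.0752 × 10³ GHz = 75.2
Sum: 834 + 19.6 + 75.2 = 928.8

928.8 GHz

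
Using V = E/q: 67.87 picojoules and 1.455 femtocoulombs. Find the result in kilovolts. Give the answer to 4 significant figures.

46.65 kilovolts

(67.87 × 10⁻¹²) / (1.455 × 10⁻¹⁵) = 46.646 × 10³ V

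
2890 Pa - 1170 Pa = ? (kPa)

1.72 kPa

In kPa:
  2890 Pa = 2890e-3 kPa = 2.89
  1170 Pa = 1170e-3 kPa = 1.17
Difference: 2.89 - 1.17 = 1.72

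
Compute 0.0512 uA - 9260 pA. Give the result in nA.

41.94 nA

In nA:
  0.0512 uA = 0.0512 × 10^3 nA = 51.2
  9260 pA = 9260 × 10^-3 nA = 9.26
Difference: 51.2 - 9.26 = 41.94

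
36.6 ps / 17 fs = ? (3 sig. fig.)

(36.6 × 10^-12) / (17 × 10^-15) = 2.153 × 10^3

2150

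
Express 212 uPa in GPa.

0.000000000000212 GPa

micro = 10^-6, giga = 10^9; factor is 10^-15.
212 × 10^-15 = 0.000000000000212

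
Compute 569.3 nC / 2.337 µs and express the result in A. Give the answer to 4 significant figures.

0.2436 A

(569.3e-9) / (2.337e-6) = 243.603e-3 A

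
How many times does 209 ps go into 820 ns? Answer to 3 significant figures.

3920

(820e-9) / (209e-12) = 3.923e3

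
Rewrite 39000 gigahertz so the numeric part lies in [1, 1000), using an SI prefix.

39 terahertz

= 39 × 10¹² hertz; 10¹² is tera.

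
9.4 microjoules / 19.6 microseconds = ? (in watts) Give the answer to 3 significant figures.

0.480 watts

(9.4 × 10^-6) / (19.6 × 10^-6) = 0.47959 W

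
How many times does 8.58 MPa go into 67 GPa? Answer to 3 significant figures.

(67 × 10^9) / (8.58 × 10^6) = 7.809 × 10^3

7810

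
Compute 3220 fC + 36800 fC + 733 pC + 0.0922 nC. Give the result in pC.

In pC:
  3220 fC = 3220e-3 pC = 3.22
  36800 fC = 36800e-3 pC = 36.8
  733 pC → 733
  0.0922 nC = 0.0922e3 pC = 92.2
Sum: 3.22 + 36.8 + 733 + 92.2 = 865.22

865.22 pC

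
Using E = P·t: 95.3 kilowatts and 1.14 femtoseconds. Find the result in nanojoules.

0.108642 nanojoules

95.3e3 × 1.14e-15 = 108.642e-12 J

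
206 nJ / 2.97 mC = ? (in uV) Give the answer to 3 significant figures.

69.4 uV

(206e-9) / (2.97e-3) = 69.36e-6 V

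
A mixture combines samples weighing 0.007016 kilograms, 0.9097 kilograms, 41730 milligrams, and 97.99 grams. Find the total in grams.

1056.436 grams

In grams:
  0.007016 kilograms = 0.007016 × 10^3 grams = 7.016
  0.9097 kilograms = 0.9097 × 10^3 grams = 909.7
  41730 milligrams = 41730 × 10^-3 grams = 41.73
  97.99 grams → 97.99
Sum: 7.016 + 909.7 + 41.73 + 97.99 = 1056.436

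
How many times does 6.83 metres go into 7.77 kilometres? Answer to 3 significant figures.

(7.77 × 10³) / (6.83) = 1.138 × 10³

1140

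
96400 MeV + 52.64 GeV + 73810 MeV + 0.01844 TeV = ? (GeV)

241.29 GeV

In GeV:
  96400 MeV = 96400 × 10^-3 GeV = 96.4
  52.64 GeV → 52.64
  73810 MeV = 73810 × 10^-3 GeV = 73.81
  0.01844 TeV = 0.01844 × 10^3 GeV = 18.44
Sum: 96.4 + 52.64 + 73.81 + 18.44 = 241.29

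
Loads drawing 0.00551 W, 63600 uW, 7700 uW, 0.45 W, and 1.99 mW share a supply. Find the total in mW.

In mW:
  0.00551 W = 0.00551 × 10³ mW = 5.51
  63600 uW = 63600 × 10⁻³ mW = 63.6
  7700 uW = 7700 × 10⁻³ mW = 7.7
  0.45 W = 0.45 × 10³ mW = 450
  1.99 mW → 1.99
Sum: 5.51 + 63.6 + 7.7 + 450 + 1.99 = 528.8

528.8 mW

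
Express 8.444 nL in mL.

nano = 10^-9, milli = 10^-3; factor is 10^-6.
8.444 × 10^-6 = 0.000008444

0.000008444 mL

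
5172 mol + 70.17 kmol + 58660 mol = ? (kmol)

134.002 kmol

In kmol:
  5172 mol = 5172 × 10^-3 kmol = 5.172
  70.17 kmol → 70.17
  58660 mol = 58660 × 10^-3 kmol = 58.66
Sum: 5.172 + 70.17 + 58.66 = 134.002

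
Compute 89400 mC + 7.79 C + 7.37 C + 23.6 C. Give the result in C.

In C:
  89400 mC = 89400e-3 C = 89.4
  7.79 C → 7.79
  7.37 C → 7.37
  23.6 C → 23.6
Sum: 89.4 + 7.79 + 7.37 + 23.6 = 128.16

128.16 C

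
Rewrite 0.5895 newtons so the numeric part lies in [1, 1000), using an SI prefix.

589.5 millinewtons

= 589.5 × 10⁻³ newtons; 10⁻³ is milli.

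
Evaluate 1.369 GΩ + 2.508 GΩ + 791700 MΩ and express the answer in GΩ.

795.577 GΩ

In GΩ:
  1.369 GΩ → 1.369
  2.508 GΩ → 2.508
  791700 MΩ = 791700 × 10⁻³ GΩ = 791.7
Sum: 1.369 + 2.508 + 791.7 = 795.577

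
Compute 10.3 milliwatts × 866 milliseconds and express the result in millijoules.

10.3 × 10^-3 × 866 × 10^-3 = 8919.8 × 10^-6 J

8.9198 millijoules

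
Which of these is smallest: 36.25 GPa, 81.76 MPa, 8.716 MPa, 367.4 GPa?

36.25 GPa = 36250000000 Pa
81.76 MPa = 81760000 Pa
8.716 MPa = 8716000 Pa
367.4 GPa = 367400000000 Pa

8.716 MPa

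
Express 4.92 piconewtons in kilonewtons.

pico = 10^-12, kilo = 10^3; factor is 10^-15.
4.92 × 10^-15 = 0.00000000000000492

0.00000000000000492 kilonewtons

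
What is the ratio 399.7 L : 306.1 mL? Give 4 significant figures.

1306

(399.7) / (306.1 × 10⁻³) = 1.3058 × 10³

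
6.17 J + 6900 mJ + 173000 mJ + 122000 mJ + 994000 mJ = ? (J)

In J:
  6.17 J → 6.17
  6900 mJ = 6900e-3 J = 6.9
  173000 mJ = 173000e-3 J = 173
  122000 mJ = 122000e-3 J = 122
  994000 mJ = 994000e-3 J = 994
Sum: 6.17 + 6.9 + 173 + 122 + 994 = 1302.07

1302.07 J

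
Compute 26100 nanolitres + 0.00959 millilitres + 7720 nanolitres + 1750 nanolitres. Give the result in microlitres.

45.16 microlitres

In microlitres:
  26100 nanolitres = 26100 × 10^-3 microlitres = 26.1
  0.00959 millilitres = 0.00959 × 10^3 microlitres = 9.59
  7720 nanolitres = 7720 × 10^-3 microlitres = 7.72
  1750 nanolitres = 1750 × 10^-3 microlitres = 1.75
Sum: 26.1 + 9.59 + 7.72 + 1.75 = 45.16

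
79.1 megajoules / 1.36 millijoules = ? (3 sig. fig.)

58200000000

(79.1 × 10⁶) / (1.36 × 10⁻³) = 58.16 × 10⁹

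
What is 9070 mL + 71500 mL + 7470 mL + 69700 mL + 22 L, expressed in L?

In L:
  9070 mL = 9070e-3 L = 9.07
  71500 mL = 71500e-3 L = 71.5
  7470 mL = 7470e-3 L = 7.47
  69700 mL = 69700e-3 L = 69.7
  22 L → 22
Sum: 9.07 + 71.5 + 7.47 + 69.7 + 22 = 179.74

179.74 L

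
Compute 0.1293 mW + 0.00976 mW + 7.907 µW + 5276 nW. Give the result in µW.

152.243 µW

In µW:
  0.1293 mW = 0.1293 × 10^3 µW = 129.3
  0.00976 mW = 0.00976 × 10^3 µW = 9.76
  7.907 µW → 7.907
  5276 nW = 5276 × 10^-3 µW = 5.276
Sum: 129.3 + 9.76 + 7.907 + 5.276 = 152.243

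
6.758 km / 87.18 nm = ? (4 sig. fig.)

(6.758 × 10³) / (87.18 × 10⁻⁹) = 0.077518 × 10¹²

77520000000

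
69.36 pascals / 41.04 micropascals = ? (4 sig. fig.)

1690000

(69.36) / (41.04 × 10⁻⁶) = 1.6901 × 10⁶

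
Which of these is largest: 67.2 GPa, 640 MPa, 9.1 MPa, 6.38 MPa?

67.2 GPa

67.2 GPa = 67200000000 Pa
640 MPa = 640000000 Pa
9.1 MPa = 9100000 Pa
6.38 MPa = 6380000 Pa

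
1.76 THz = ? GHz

tera = 10^12, giga = 10^9; factor is 10^3.
1.76 × 10^3 = 1760

1760 GHz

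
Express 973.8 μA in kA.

micro = 10^-6, kilo = 10^3; factor is 10^-9.
973.8 × 10^-9 = 0.0000009738

0.0000009738 kA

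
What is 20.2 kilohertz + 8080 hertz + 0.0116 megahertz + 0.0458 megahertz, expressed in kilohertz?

In kilohertz:
  20.2 kilohertz → 20.2
  8080 hertz = 8080e-3 kilohertz = 8.08
  0.0116 megahertz = 0.0116e3 kilohertz = 11.6
  0.0458 megahertz = 0.0458e3 kilohertz = 45.8
Sum: 20.2 + 8.08 + 11.6 + 45.8 = 85.68

85.68 kilohertz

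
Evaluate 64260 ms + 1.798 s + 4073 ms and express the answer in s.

70.131 s

In s:
  64260 ms = 64260e-3 s = 64.26
  1.798 s → 1.798
  4073 ms = 4073e-3 s = 4.073
Sum: 64.26 + 1.798 + 4.073 = 70.131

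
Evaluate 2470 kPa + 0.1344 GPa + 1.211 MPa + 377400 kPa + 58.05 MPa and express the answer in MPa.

573.531 MPa

In MPa:
  2470 kPa = 2470 × 10^-3 MPa = 2.47
  0.1344 GPa = 0.1344 × 10^3 MPa = 134.4
  1.211 MPa → 1.211
  377400 kPa = 377400 × 10^-3 MPa = 377.4
  58.05 MPa → 58.05
Sum: 2.47 + 134.4 + 1.211 + 377.4 + 58.05 = 573.531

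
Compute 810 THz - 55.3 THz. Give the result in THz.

In THz:
  810 THz → 810
  55.3 THz → 55.3
Difference: 810 - 55.3 = 754.7

754.7 THz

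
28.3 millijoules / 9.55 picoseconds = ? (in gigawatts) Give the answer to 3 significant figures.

2.96 gigawatts

(28.3 × 10^-3) / (9.55 × 10^-12) = 2.9634 × 10^9 W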